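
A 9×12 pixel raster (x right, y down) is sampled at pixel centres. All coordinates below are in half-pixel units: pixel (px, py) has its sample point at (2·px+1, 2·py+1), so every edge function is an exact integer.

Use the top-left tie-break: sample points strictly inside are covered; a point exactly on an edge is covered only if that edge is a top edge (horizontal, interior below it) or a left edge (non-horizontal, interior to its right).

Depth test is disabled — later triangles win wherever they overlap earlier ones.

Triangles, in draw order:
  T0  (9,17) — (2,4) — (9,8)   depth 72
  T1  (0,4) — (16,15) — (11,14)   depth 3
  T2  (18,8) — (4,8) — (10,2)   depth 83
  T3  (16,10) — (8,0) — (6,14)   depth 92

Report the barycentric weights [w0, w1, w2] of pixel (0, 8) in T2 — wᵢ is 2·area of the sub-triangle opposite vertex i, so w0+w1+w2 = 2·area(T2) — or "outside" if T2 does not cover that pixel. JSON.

T0:
  2·area = 63
  edge (9, 17)→(2, 4): d=(-7,-13) top-left  bias=+0
  edge (2, 4)→(9, 8): d=(7,4) right/bottom  bias=-1
  edge (9, 8)→(9, 17): d=(0,9) right/bottom  bias=-1
    (4,0)@(9, 1): e=[112,-49,0] → ·  [on edge]
    (4,1)@(9, 3): e=[98,-35,0] → ·  [on edge]
    (1,2)@(3, 5): e=[6,3,54] → █
    (2,2)@(5, 5): e=[32,-5,36] → ·
    (4,2)@(9, 5): e=[84,-21,0] → ·  [on edge]
    (1,3)@(3, 7): e=[-8,17,54] → ·
    (2,3)@(5, 7): e=[18,9,36] → █
    (3,3)@(7, 7): e=[44,1,18] → █
    (4,3)@(9, 7): e=[70,-7,0] → ·  [on edge]
    (2,4)@(5, 9): e=[4,23,36] → █
    (4,4)@(9, 9): e=[56,7,0] → ·  [on edge]
    (2,5)@(5, 11): e=[-10,37,36] → ·
    (4,5)@(9, 11): e=[42,21,0] → ·  [on edge]
    (4,6)@(9, 13): e=[28,35,0] → ·  [on edge]
    (4,7)@(9, 15): e=[14,49,0] → ·  [on edge]
    (4,8)@(9, 17): e=[0,63,0] → ·  [on edge]
    (4,9)@(9, 19): e=[-14,77,0] → ·  [on edge]
    (4,10)@(9, 21): e=[-28,91,0] → ·  [on edge]
    (4,11)@(9, 23): e=[-42,105,0] → ·  [on edge]
  covered (7 px):
    · · · · · · · · ·
    · · · · · · · · ·
    · █ · · · · · · ·
    · · █ █ · · · · ·
    · · █ █ · · · · ·
    · · · █ · · · · ·
    · · · █ · · · · ·
    · · · · · · · · ·
    · · · · · · · · ·
    · · · · · · · · ·
    · · · · · · · · ·
    · · · · · · · · ·
T1:
  2·area = 39
  edge (0, 4)→(16, 15): d=(16,11) right/bottom  bias=-1
  edge (16, 15)→(11, 14): d=(-5,-1) top-left  bias=+0
  edge (11, 14)→(0, 4): d=(-11,-10) top-left  bias=+0
    (3,4)@(7, 9): e=[3,21,15] → █
    (4,4)@(9, 9): e=[-19,23,35] → ·
    (3,5)@(7, 11): e=[35,11,-7] → ·
    (4,5)@(9, 11): e=[13,13,13] → █
    (5,5)@(11, 11): e=[-9,15,33] → ·
    (4,6)@(9, 13): e=[45,3,-9] → ·
    (5,6)@(11, 13): e=[23,5,11] → █
    (6,6)@(13, 13): e=[1,7,31] → █
    (7,6)@(15, 13): e=[-21,9,51] → ·
    (5,7)@(11, 15): e=[55,-5,-11] → ·
    (6,7)@(13, 15): e=[33,-3,9] → ·
  covered (4 px):
    · · · · · · · · ·
    · · · · · · · · ·
    · · · · · · · · ·
    · · · · · · · · ·
    · · · █ · · · · ·
    · · · · █ · · · ·
    · · · · · █ █ · ·
    · · · · · · · · ·
    · · · · · · · · ·
    · · · · · · · · ·
    · · · · · · · · ·
    · · · · · · · · ·
T2:
  2·area = 84
  edge (18, 8)→(4, 8): d=(-14,0) right/bottom  bias=-1
  edge (4, 8)→(10, 2): d=(6,-6) top-left  bias=+0
  edge (10, 2)→(18, 8): d=(8,6) right/bottom  bias=-1
    (5,0)@(11, 1): e=[98,0,-14] → ·  [on edge]
    (4,1)@(9, 3): e=[70,0,14] → █  [on edge]
    (5,1)@(11, 3): e=[70,12,2] → █
    (6,1)@(13, 3): e=[70,24,-10] → ·
    (3,2)@(7, 5): e=[42,0,42] → █  [on edge]
    (6,2)@(13, 5): e=[42,36,6] → █
    (7,2)@(15, 5): e=[42,48,-6] → ·
    (2,3)@(5, 7): e=[14,0,70] → █  [on edge]
    (7,3)@(15, 7): e=[14,60,10] → █
    (8,3)@(17, 7): e=[14,72,-2] → ·
    (1,4)@(3, 9): e=[-14,0,98] → ·  [on edge]
    (2,4)@(5, 9): e=[-14,12,86] → ·
    (0,5)@(1, 11): e=[-42,0,126] → ·  [on edge]
  covered (12 px):
    · · · · · · · · ·
    · · · · █ █ · · ·
    · · · █ █ █ █ · ·
    · · █ █ █ █ █ █ ·
    · · · · · · · · ·
    · · · · · · · · ·
    · · · · · · · · ·
    · · · · · · · · ·
    · · · · · · · · ·
    · · · · · · · · ·
    · · · · · · · · ·
    · · · · · · · · ·
T3:
  2·area = 132  (B↔C swapped to make it positive)
  edge (16, 10)→(6, 14): d=(-10,4) right/bottom  bias=-1
  edge (6, 14)→(8, 0): d=(2,-14) top-left  bias=+0
  edge (8, 0)→(16, 10): d=(8,10) right/bottom  bias=-1
    (4,1)@(9, 3): e=[98,20,14] → █
    (5,1)@(11, 3): e=[90,48,-6] → ·
    (4,2)@(9, 5): e=[78,24,30] → █
    (5,2)@(11, 5): e=[70,52,10] → █
    (6,2)@(13, 5): e=[62,80,-10] → ·
    (3,3)@(7, 7): e=[66,0,66] → █  [on edge]
    (6,3)@(13, 7): e=[42,84,6] → █
    (7,3)@(15, 7): e=[34,112,-14] → ·
    (3,4)@(7, 9): e=[46,4,82] → █
    (7,4)@(15, 9): e=[14,116,2] → █
    (8,4)@(17, 9): e=[6,144,-18] → ·
    (3,5)@(7, 11): e=[26,8,98] → █
    (2,10)@(5, 21): e=[-66,0,198] → ·  [on edge]
  covered (17 px):
    · · · · · · · · ·
    · · · · █ · · · ·
    · · · · █ █ · · ·
    · · · █ █ █ █ · ·
    · · · █ █ █ █ █ ·
    · · · █ █ █ █ · ·
    · · · █ · · · · ·
    · · · · · · · · ·
    · · · · · · · · ·
    · · · · · · · · ·
    · · · · · · · · ·
    · · · · · · · · ·

Final: "outside"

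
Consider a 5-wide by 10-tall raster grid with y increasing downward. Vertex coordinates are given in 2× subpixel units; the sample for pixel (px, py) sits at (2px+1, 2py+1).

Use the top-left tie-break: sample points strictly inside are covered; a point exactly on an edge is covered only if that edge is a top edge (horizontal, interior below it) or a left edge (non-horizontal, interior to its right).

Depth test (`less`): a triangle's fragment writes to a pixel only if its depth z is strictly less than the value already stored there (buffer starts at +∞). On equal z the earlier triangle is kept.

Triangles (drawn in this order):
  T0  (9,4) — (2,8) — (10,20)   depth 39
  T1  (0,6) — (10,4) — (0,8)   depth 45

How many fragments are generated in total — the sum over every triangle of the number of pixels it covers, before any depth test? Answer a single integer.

T0:
  2·area = 116  (B↔C swapped to make it positive)
  edge (9, 4)→(10, 20): d=(1,16) right/bottom  bias=-1
  edge (10, 20)→(2, 8): d=(-8,-12) top-left  bias=+0
  edge (2, 8)→(9, 4): d=(7,-4) top-left  bias=+0
    (4,2)@(9, 5): e=[1,108,7] → #
    (2,3)@(5, 7): e=[67,44,5] → #
    (3,3)@(7, 7): e=[35,68,13] → #
    (1,4)@(3, 9): e=[101,4,11] → #
    (1,5)@(3, 11): e=[103,-12,25] → ·
    (2,5)@(5, 11): e=[71,12,33] → #
    (2,6)@(5, 13): e=[73,-4,47] → ·
    (3,6)@(7, 13): e=[41,20,55] → #
    (3,7)@(7, 15): e=[43,4,69] → #
    (3,8)@(7, 17): e=[45,-12,83] → ·
    (4,8)@(9, 17): e=[13,12,91] → #
    (4,9)@(9, 19): e=[15,-4,105] → ·
  covered (16 px):
    · · · · ·
    · · · · ·
    · · · · #
    · · # # #
    · # # # #
    · · # # #
    · · · # #
    · · · # #
    · · · · #
    · · · · ·
T1:
  2·area = 20
  edge (0, 6)→(10, 4): d=(10,-2) top-left  bias=+0
  edge (10, 4)→(0, 8): d=(-10,4) right/bottom  bias=-1
  edge (0, 8)→(0, 6): d=(0,-2) top-left  bias=+0
    (2,2)@(5, 5): e=[0,10,10] → #  [on edge]
    (3,2)@(7, 5): e=[4,2,14] → #
    (4,2)@(9, 5): e=[8,-6,18] → ·
    (0,3)@(1, 7): e=[12,6,2] → #
    (1,3)@(3, 7): e=[16,-2,6] → ·
    (2,3)@(5, 7): e=[20,-10,10] → ·
    (3,3)@(7, 7): e=[24,-18,14] → ·
    (0,4)@(1, 9): e=[32,-14,2] → ·
  covered (3 px):
    · · · · ·
    · · · · ·
    · · # # ·
    # · · · ·
    · · · · ·
    · · · · ·
    · · · · ·
    · · · · ·
    · · · · ·
    · · · · ·

Final: 19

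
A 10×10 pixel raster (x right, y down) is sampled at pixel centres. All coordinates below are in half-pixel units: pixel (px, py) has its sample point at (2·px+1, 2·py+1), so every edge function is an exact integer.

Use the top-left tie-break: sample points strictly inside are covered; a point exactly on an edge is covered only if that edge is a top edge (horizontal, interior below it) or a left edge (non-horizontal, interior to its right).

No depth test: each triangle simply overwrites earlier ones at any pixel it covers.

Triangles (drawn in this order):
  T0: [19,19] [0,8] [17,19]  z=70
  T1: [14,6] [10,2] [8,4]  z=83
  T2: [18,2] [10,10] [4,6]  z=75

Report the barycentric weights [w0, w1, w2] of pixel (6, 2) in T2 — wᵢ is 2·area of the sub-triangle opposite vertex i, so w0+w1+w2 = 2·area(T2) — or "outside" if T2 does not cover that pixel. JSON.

T0:
  2·area = 22  (B↔C swapped to make it positive)
  edge (19, 19)→(17, 19): d=(-2,0) right/bottom  bias=-1
  edge (17, 19)→(0, 8): d=(-17,-11) top-left  bias=+0
  edge (0, 8)→(19, 19): d=(19,11) right/bottom  bias=-1
    (2,5)@(5, 11): e=[16,4,2] → #
    (3,5)@(7, 11): e=[16,26,-20] → ·
    (2,6)@(5, 13): e=[12,-30,40] → ·
    (5,7)@(11, 15): e=[8,2,12] → #
    (6,7)@(13, 15): e=[8,24,-10] → ·
    (5,8)@(11, 17): e=[4,-32,50] → ·
    (7,8)@(15, 17): e=[4,12,6] → #
    (8,8)@(17, 17): e=[4,34,-16] → ·
    (0,9)@(1, 19): e=[0,-176,198] → ·  [on edge]
    (1,9)@(3, 19): e=[0,-154,176] → ·  [on edge]
    (2,9)@(5, 19): e=[0,-132,154] → ·  [on edge]
    (3,9)@(7, 19): e=[0,-110,132] → ·  [on edge]
    (4,9)@(9, 19): e=[0,-88,110] → ·  [on edge]
    (5,9)@(11, 19): e=[0,-66,88] → ·  [on edge]
    (6,9)@(13, 19): e=[0,-44,66] → ·  [on edge]
    (7,9)@(15, 19): e=[0,-22,44] → ·  [on edge]
    (8,9)@(17, 19): e=[0,0,22] → ·  [on edge]
    (9,9)@(19, 19): e=[0,22,0] → ·  [on edge]
  covered (3 px):
    · · · · · · · · · ·
    · · · · · · · · · ·
    · · · · · · · · · ·
    · · · · · · · · · ·
    · · · · · · · · · ·
    · · # · · · · · · ·
    · · · · · · · · · ·
    · · · · · # · · · ·
    · · · · · · · # · ·
    · · · · · · · · · ·
T1:
  2·area = 16  (B↔C swapped to make it positive)
  edge (14, 6)→(8, 4): d=(-6,-2) top-left  bias=+0
  edge (8, 4)→(10, 2): d=(2,-2) top-left  bias=+0
  edge (10, 2)→(14, 6): d=(4,4) right/bottom  bias=-1
    (4,0)@(9, 1): e=[20,-4,0] → ·  [on edge]
    (5,0)@(11, 1): e=[24,0,-8] → ·  [on edge]
    (2,1)@(5, 3): e=[0,-8,24] → ·  [on edge]
    (4,1)@(9, 3): e=[8,0,8] → #  [on edge]
    (5,1)@(11, 3): e=[12,4,0] → ·  [on edge]
    (3,2)@(7, 5): e=[-8,0,24] → ·  [on edge]
    (4,2)@(9, 5): e=[-4,4,16] → ·
    (5,2)@(11, 5): e=[0,8,8] → #  [on edge]
    (6,2)@(13, 5): e=[4,12,0] → ·  [on edge]
    (2,3)@(5, 7): e=[-24,0,40] → ·  [on edge]
    (5,3)@(11, 7): e=[-12,12,16] → ·
    (7,3)@(15, 7): e=[-4,20,0] → ·  [on edge]
    (8,3)@(17, 7): e=[0,24,-8] → ·  [on edge]
    (1,4)@(3, 9): e=[-40,0,56] → ·  [on edge]
    (8,4)@(17, 9): e=[-12,28,0] → ·  [on edge]
    (0,5)@(1, 11): e=[-56,0,72] → ·  [on edge]
    (9,5)@(19, 11): e=[-20,36,0] → ·  [on edge]
  covered (2 px):
    · · · · · · · · · ·
    · · · · # · · · · ·
    · · · · · # · · · ·
    · · · · · · · · · ·
    · · · · · · · · · ·
    · · · · · · · · · ·
    · · · · · · · · · ·
    · · · · · · · · · ·
    · · · · · · · · · ·
    · · · · · · · · · ·
T2:
  2·area = 80
  edge (18, 2)→(10, 10): d=(-8,8) right/bottom  bias=-1
  edge (10, 10)→(4, 6): d=(-6,-4) top-left  bias=+0
  edge (4, 6)→(18, 2): d=(14,-4) top-left  bias=+0
    (9,0)@(19, 1): e=[0,90,-10] → ·  [on edge]
    (7,1)@(15, 3): e=[16,62,2] → #
    (8,1)@(17, 3): e=[0,70,10] → ·  [on edge]
    (4,2)@(9, 5): e=[48,26,6] → #
    (5,2)@(11, 5): e=[32,34,14] → #
    (6,2)@(13, 5): e=[16,42,22] → #
    (7,2)@(15, 5): e=[0,50,30] → ·  [on edge]
    (3,3)@(7, 7): e=[48,6,26] → #
    (6,3)@(13, 7): e=[0,30,50] → ·  [on edge]
    (3,4)@(7, 9): e=[32,-6,54] → ·
    (4,4)@(9, 9): e=[16,2,62] → #
    (5,4)@(11, 9): e=[0,10,70] → ·  [on edge]
    (4,5)@(9, 11): e=[0,-10,90] → ·  [on edge]
    (3,6)@(7, 13): e=[0,-30,110] → ·  [on edge]
    (2,7)@(5, 15): e=[0,-50,130] → ·  [on edge]
    (1,8)@(3, 17): e=[0,-70,150] → ·  [on edge]
    (0,9)@(1, 19): e=[0,-90,170] → ·  [on edge]
  covered (8 px):
    · · · · · · · · · ·
    · · · · · · · # · ·
    · · · · # # # · · ·
    · · · # # # · · · ·
    · · · · # · · · · ·
    · · · · · · · · · ·
    · · · · · · · · · ·
    · · · · · · · · · ·
    · · · · · · · · · ·
    · · · · · · · · · ·

Final: [42,22,16]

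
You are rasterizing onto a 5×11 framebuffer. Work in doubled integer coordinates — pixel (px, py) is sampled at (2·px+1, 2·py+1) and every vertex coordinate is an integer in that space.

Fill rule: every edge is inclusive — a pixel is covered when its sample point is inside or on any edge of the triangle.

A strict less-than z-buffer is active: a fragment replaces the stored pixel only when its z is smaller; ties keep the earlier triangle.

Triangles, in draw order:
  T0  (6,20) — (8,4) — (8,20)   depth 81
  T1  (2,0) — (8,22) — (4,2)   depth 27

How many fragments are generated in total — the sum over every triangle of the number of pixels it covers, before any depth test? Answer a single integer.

T0:
  2·area = 32
  edge (6, 20)→(8, 4): d=(2,-16) inclusive
  edge (8, 4)→(8, 20): d=(0,16) inclusive
  edge (8, 20)→(6, 20): d=(-2,0) inclusive
    (3,6)@(7, 13): e=[2,16,14] → X
    (4,6)@(9, 13): e=[34,-16,14] → .
    (3,7)@(7, 15): e=[6,16,10] → X
    (4,7)@(9, 15): e=[38,-16,10] → .
    (3,8)@(7, 17): e=[10,16,6] → X
    (4,8)@(9, 17): e=[42,-16,6] → .
    (3,9)@(7, 19): e=[14,16,2] → X
    (4,9)@(9, 19): e=[46,-16,2] → .
    (3,10)@(7, 21): e=[18,16,-2] → .
  covered (4 px):
    . . . . .
    . . . . .
    . . . . .
    . . . . .
    . . . . .
    . . . . .
    . . . X .
    . . . X .
    . . . X .
    . . . X .
    . . . . .
T1:
  2·area = 32  (B↔C swapped to make it positive)
  edge (2, 0)→(4, 2): d=(2,2) inclusive
  edge (4, 2)→(8, 22): d=(4,20) inclusive
  edge (8, 22)→(2, 0): d=(-6,-22) inclusive
    (1,0)@(3, 1): e=[0,16,16] → X  [on edge]
    (2,0)@(5, 1): e=[-4,-24,60] → .
    (1,1)@(3, 3): e=[4,24,4] → X
    (2,1)@(5, 3): e=[0,-16,48] → .  [on edge]
    (1,2)@(3, 5): e=[8,32,-8] → .
    (3,2)@(7, 5): e=[0,-48,80] → .  [on edge]
    (2,3)@(5, 7): e=[8,0,24] → X  [on edge]
    (3,3)@(7, 7): e=[4,-40,68] → .
    (4,3)@(9, 7): e=[0,-80,112] → .  [on edge]
    (2,4)@(5, 9): e=[12,8,12] → X
    (3,4)@(7, 9): e=[8,-32,56] → .
    (2,5)@(5, 11): e=[16,16,0] → X  [on edge]
    (3,8)@(7, 17): e=[24,0,8] → X  [on edge]
  covered (6 px):
    . X . . .
    . X . . .
    . . . . .
    . . X . .
    . . X . .
    . . X . .
    . . . . .
    . . . . .
    . . . X .
    . . . . .
    . . . . .

Final: 10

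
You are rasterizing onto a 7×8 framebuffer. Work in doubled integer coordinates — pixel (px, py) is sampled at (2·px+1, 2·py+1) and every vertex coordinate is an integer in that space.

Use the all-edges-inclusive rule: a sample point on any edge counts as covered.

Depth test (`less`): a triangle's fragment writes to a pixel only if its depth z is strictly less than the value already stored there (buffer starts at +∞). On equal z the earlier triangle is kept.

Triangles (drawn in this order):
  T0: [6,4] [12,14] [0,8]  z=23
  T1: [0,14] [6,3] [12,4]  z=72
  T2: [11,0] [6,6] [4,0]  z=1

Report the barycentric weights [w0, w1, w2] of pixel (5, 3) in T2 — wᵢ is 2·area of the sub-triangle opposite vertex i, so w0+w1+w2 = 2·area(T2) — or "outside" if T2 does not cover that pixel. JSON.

T0:
  2·area = 84
  edge (6, 4)→(12, 14): d=(6,10) inclusive
  edge (12, 14)→(0, 8): d=(-12,-6) inclusive
  edge (0, 8)→(6, 4): d=(6,-4) inclusive
    (2,2)@(5, 5): e=[16,66,2] → █
    (3,2)@(7, 5): e=[-4,78,10] → ·
    (1,3)@(3, 7): e=[48,30,6] → █
    (3,3)@(7, 7): e=[8,54,22] → █
    (4,3)@(9, 7): e=[-12,66,30] → ·
    (1,4)@(3, 9): e=[60,6,18] → █
    (4,4)@(9, 9): e=[0,42,42] → █  [on edge]
    (5,4)@(11, 9): e=[-20,54,50] → ·
    (1,5)@(3, 11): e=[72,-18,30] → ·
    (2,5)@(5, 11): e=[52,-6,38] → ·
    (3,5)@(7, 11): e=[32,6,46] → █
    (5,5)@(11, 11): e=[-8,30,62] → ·
  covered (11 px):
    · · · · · · ·
    · · · · · · ·
    · · █ · · · ·
    · █ █ █ · · ·
    · █ █ █ █ · ·
    · · · █ █ · ·
    · · · · · █ ·
    · · · · · · ·
T1:
  2·area = 72
  edge (0, 14)→(6, 3): d=(6,-11) inclusive
  edge (6, 3)→(12, 4): d=(6,1) inclusive
  edge (12, 4)→(0, 14): d=(-12,10) inclusive
    (2,2)@(5, 5): e=[1,13,58] → █
    (3,2)@(7, 5): e=[23,11,38] → █
    (4,2)@(9, 5): e=[45,9,18] → █
    (5,2)@(11, 5): e=[67,7,-2] → ·
    (2,3)@(5, 7): e=[13,25,34] → █
    (4,3)@(9, 7): e=[57,21,-6] → ·
    (1,4)@(3, 9): e=[3,39,30] → █
    (3,4)@(7, 9): e=[47,35,-10] → ·
    (1,5)@(3, 11): e=[15,51,6] → █
    (2,5)@(5, 11): e=[37,49,-14] → ·
    (0,6)@(1, 13): e=[5,65,2] → █
    (1,6)@(3, 13): e=[27,63,-18] → ·
  covered (9 px):
    · · · · · · ·
    · · · · · · ·
    · · █ █ █ · ·
    · · █ █ · · ·
    · █ █ · · · ·
    · █ · · · · ·
    █ · · · · · ·
    · · · · · · ·
T2:
  2·area = 42
  edge (11, 0)→(6, 6): d=(-5,6) inclusive
  edge (6, 6)→(4, 0): d=(-2,-6) inclusive
  edge (4, 0)→(11, 0): d=(7,0) inclusive
    (2,0)@(5, 1): e=[31,4,7] → █
    (3,0)@(7, 1): e=[19,16,7] → █
    (4,0)@(9, 1): e=[7,28,7] → █
    (5,0)@(11, 1): e=[-5,40,7] → ·
    (2,1)@(5, 3): e=[21,0,21] → █  [on edge]
    (4,1)@(9, 3): e=[-3,24,21] → ·
    (2,2)@(5, 5): e=[11,-4,35] → ·
    (3,2)@(7, 5): e=[-1,8,35] → ·
    (3,4)@(7, 9): e=[-21,0,63] → ·  [on edge]
    (4,7)@(9, 15): e=[-63,0,105] → ·  [on edge]
  covered (5 px):
    · · █ █ █ · ·
    · · █ █ · · ·
    · · · · · · ·
    · · · · · · ·
    · · · · · · ·
    · · · · · · ·
    · · · · · · ·
    · · · · · · ·

Answer: "outside"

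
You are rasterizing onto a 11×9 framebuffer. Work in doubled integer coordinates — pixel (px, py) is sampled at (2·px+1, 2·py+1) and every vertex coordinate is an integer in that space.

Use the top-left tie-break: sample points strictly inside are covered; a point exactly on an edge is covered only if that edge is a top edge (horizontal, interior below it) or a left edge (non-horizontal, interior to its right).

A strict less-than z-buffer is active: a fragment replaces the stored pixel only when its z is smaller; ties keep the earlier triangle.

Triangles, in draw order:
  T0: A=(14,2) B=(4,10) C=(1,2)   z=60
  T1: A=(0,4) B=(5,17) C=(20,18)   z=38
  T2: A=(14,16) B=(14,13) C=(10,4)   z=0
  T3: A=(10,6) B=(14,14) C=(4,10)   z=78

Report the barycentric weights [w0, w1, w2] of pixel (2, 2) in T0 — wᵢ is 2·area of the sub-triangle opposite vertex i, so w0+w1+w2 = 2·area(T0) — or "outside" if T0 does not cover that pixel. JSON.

T0:
  2·area = 104
  edge (14, 2)→(4, 10): d=(-10,8) right/bottom  bias=-1
  edge (4, 10)→(1, 2): d=(-3,-8) top-left  bias=+0
  edge (1, 2)→(14, 2): d=(13,0) top-left  bias=+0
    (1,1)@(3, 3): e=[78,13,13] → X
    (2,1)@(5, 3): e=[62,29,13] → X
    (3,1)@(7, 3): e=[46,45,13] → X
    (4,1)@(9, 3): e=[30,61,13] → X
    (5,1)@(11, 3): e=[14,77,13] → X
    (6,1)@(13, 3): e=[-2,93,13] → .
    (1,2)@(3, 5): e=[58,7,39] → X
    (5,2)@(11, 5): e=[-6,71,39] → .
    (1,3)@(3, 7): e=[38,1,65] → X
    (4,3)@(9, 7): e=[-10,49,65] → .
    (1,4)@(3, 9): e=[18,-5,91] → .
    (2,4)@(5, 9): e=[2,11,91] → X
  covered (13 px):
    . . . . . . . . . . .
    . X X X X X . . . . .
    . X X X X . . . . . .
    . X X X . . . . . . .
    . . X . . . . . . . .
    . . . . . . . . . . .
    . . . . . . . . . . .
    . . . . . . . . . . .
    . . . . . . . . . . .
T1:
  2·area = 190  (B↔C swapped to make it positive)
  edge (0, 4)→(20, 18): d=(20,14) right/bottom  bias=-1
  edge (20, 18)→(5, 17): d=(-15,-1) top-left  bias=+0
  edge (5, 17)→(0, 4): d=(-5,-13) top-left  bias=+0
    (0,2)@(1, 5): e=[6,176,8] → X
    (1,2)@(3, 5): e=[-22,178,34] → .
    (0,3)@(1, 7): e=[46,146,-2] → .
    (1,3)@(3, 7): e=[18,148,24] → X
    (2,3)@(5, 7): e=[-10,150,50] → .
    (1,4)@(3, 9): e=[58,118,14] → X
    (2,4)@(5, 9): e=[30,120,40] → X
    (3,4)@(7, 9): e=[2,122,66] → X
    (4,4)@(9, 9): e=[-26,124,92] → .
    (1,5)@(3, 11): e=[98,88,4] → X
    (4,5)@(9, 11): e=[14,94,82] → X
    (5,5)@(11, 11): e=[-14,96,108] → .
    (2,8)@(5, 17): e=[190,0,0] → X  [on edge]
  covered (26 px):
    . . . . . . . . . . .
    . . . . . . . . . . .
    X . . . . . . . . . .
    . X . . . . . . . . .
    . X X X . . . . . . .
    . X X X X . . . . . .
    . . X X X X . . . . .
    . . X X X X X X . . .
    . . X X X X X X X . .
T2:
  2·area = 12  (B↔C swapped to make it positive)
  edge (14, 16)→(10, 4): d=(-4,-12) top-left  bias=+0
  edge (10, 4)→(14, 13): d=(4,9) right/bottom  bias=-1
  edge (14, 13)→(14, 16): d=(0,3) right/bottom  bias=-1
    (4,0)@(9, 1): e=[0,-3,15] → .  [on edge]
    (5,3)@(11, 7): e=[0,3,9] → X  [on edge]
    (6,3)@(13, 7): e=[24,-15,3] → .
    (5,4)@(11, 9): e=[-8,11,9] → .
    (6,5)@(13, 11): e=[8,1,3] → X
    (7,5)@(15, 11): e=[32,-17,-3] → .
    (6,6)@(13, 13): e=[0,9,3] → X  [on edge]
    (7,6)@(15, 13): e=[24,-9,-3] → .
    (6,7)@(13, 15): e=[-8,17,3] → .
  covered (3 px):
    . . . . . . . . . . .
    . . . . . . . . . . .
    . . . . . . . . . . .
    . . . . . X . . . . .
    . . . . . . . . . . .
    . . . . . . X . . . .
    . . . . . . X . . . .
    . . . . . . . . . . .
    . . . . . . . . . . .
T3:
  2·area = 64
  edge (10, 6)→(14, 14): d=(4,8) right/bottom  bias=-1
  edge (14, 14)→(4, 10): d=(-10,-4) top-left  bias=+0
  edge (4, 10)→(10, 6): d=(6,-4) top-left  bias=+0
    (4,3)@(9, 7): e=[12,50,2] → X
    (5,3)@(11, 7): e=[-4,58,10] → .
    (3,4)@(7, 9): e=[36,22,6] → X
    (5,4)@(11, 9): e=[4,38,22] → X
    (6,4)@(13, 9): e=[-12,46,30] → .
    (3,5)@(7, 11): e=[44,2,18] → X
    (6,5)@(13, 11): e=[-4,26,42] → .
    (3,6)@(7, 13): e=[52,-18,30] → .
    (4,6)@(9, 13): e=[36,-10,38] → .
    (5,6)@(11, 13): e=[20,-2,46] → .
    (6,6)@(13, 13): e=[4,6,54] → X
    (7,6)@(15, 13): e=[-12,14,62] → .
  covered (8 px):
    . . . . . . . . . . .
    . . . . . . . . . . .
    . . . . . . . . . . .
    . . . . X . . . . . .
    . . . X X X . . . . .
    . . . X X X . . . . .
    . . . . . . X . . . .
    . . . . . . . . . . .
    . . . . . . . . . . .

Final: [23,39,42]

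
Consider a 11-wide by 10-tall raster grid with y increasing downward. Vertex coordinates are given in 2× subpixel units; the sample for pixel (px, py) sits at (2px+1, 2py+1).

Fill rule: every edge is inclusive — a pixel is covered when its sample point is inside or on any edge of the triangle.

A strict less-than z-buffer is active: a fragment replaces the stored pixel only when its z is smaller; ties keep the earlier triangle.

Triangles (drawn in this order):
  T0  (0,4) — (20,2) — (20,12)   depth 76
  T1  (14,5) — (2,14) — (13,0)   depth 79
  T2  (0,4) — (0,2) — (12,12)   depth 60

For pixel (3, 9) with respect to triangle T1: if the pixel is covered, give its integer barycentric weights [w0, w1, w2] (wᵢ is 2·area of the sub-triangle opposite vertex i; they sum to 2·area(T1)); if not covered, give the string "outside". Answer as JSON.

T0:
  2·area = 200
  edge (0, 4)→(20, 2): d=(20,-2) inclusive
  edge (20, 2)→(20, 12): d=(0,10) inclusive
  edge (20, 12)→(0, 4): d=(-20,-8) inclusive
    (5,1)@(11, 3): e=[2,90,108] → █
    (6,1)@(13, 3): e=[6,70,124] → █
    (7,1)@(15, 3): e=[10,50,140] → █
    (8,1)@(17, 3): e=[14,30,156] → █
    (9,1)@(19, 3): e=[18,10,172] → █
    (10,1)@(21, 3): e=[22,-10,188] → ·
    (1,2)@(3, 5): e=[26,170,4] → █
    (2,2)@(5, 5): e=[30,150,20] → █
    (3,2)@(7, 5): e=[34,130,36] → █
    (4,2)@(9, 5): e=[38,110,52] → █
    (10,2)@(21, 5): e=[62,-10,148] → ·
    (1,3)@(3, 7): e=[66,170,-36] → ·
  covered (25 px):
    · · · · · · · · · · ·
    · · · · · █ █ █ █ █ ·
    · █ █ █ █ █ █ █ █ █ ·
    · · · · █ █ █ █ █ █ ·
    · · · · · · █ █ █ █ ·
    · · · · · · · · · █ ·
    · · · · · · · · · · ·
    · · · · · · · · · · ·
    · · · · · · · · · · ·
    · · · · · · · · · · ·
T1:
  2·area = 69
  edge (14, 5)→(2, 14): d=(-12,9) inclusive
  edge (2, 14)→(13, 0): d=(11,-14) inclusive
  edge (13, 0)→(14, 5): d=(1,5) inclusive
    (6,0)@(13, 1): e=[57,11,1] → █
    (7,0)@(15, 1): e=[39,39,-9] → ·
    (5,1)@(11, 3): e=[51,5,13] → █
    (7,1)@(15, 3): e=[15,61,-7] → ·
    (5,2)@(11, 5): e=[27,27,15] → █
    (7,2)@(15, 5): e=[-9,83,-5] → ·
    (4,3)@(9, 7): e=[21,21,27] → █
    (6,3)@(13, 7): e=[-15,77,7] → ·
    (3,4)@(7, 9): e=[15,15,39] → █
    (4,4)@(9, 9): e=[-3,43,29] → ·
    (5,4)@(11, 9): e=[-21,71,19] → ·
    (2,5)@(5, 11): e=[9,9,51] → █
  covered (10 px):
    · · · · · · █ · · · ·
    · · · · · █ █ · · · ·
    · · · · · █ █ · · · ·
    · · · · █ █ · · · · ·
    · · · █ · · · · · · ·
    · · █ · · · · · · · ·
    · █ · · · · · · · · ·
    · · · · · · · · · · ·
    · · · · · · · · · · ·
    · · · · · · · · · · ·
T2:
  2·area = 24
  edge (0, 4)→(0, 2): d=(0,-2) inclusive
  edge (0, 2)→(12, 12): d=(12,10) inclusive
  edge (12, 12)→(0, 4): d=(-12,-8) inclusive
    (0,1)@(1, 3): e=[2,2,20] → █
    (1,1)@(3, 3): e=[6,-18,36] → ·
    (0,2)@(1, 5): e=[2,26,-4] → ·
    (1,2)@(3, 5): e=[6,6,12] → █
    (2,2)@(5, 5): e=[10,-14,28] → ·
    (1,3)@(3, 7): e=[6,30,-12] → ·
    (2,3)@(5, 7): e=[10,10,4] → █
    (3,3)@(7, 7): e=[14,-10,20] → ·
    (2,4)@(5, 9): e=[10,34,-20] → ·
  covered (3 px):
    · · · · · · · · · · ·
    █ · · · · · · · · · ·
    · █ · · · · · · · · ·
    · · █ · · · · · · · ·
    · · · · · · · · · · ·
    · · · · · · · · · · ·
    · · · · · · · · · · ·
    · · · · · · · · · · ·
    · · · · · · · · · · ·
    · · · · · · · · · · ·

Final: "outside"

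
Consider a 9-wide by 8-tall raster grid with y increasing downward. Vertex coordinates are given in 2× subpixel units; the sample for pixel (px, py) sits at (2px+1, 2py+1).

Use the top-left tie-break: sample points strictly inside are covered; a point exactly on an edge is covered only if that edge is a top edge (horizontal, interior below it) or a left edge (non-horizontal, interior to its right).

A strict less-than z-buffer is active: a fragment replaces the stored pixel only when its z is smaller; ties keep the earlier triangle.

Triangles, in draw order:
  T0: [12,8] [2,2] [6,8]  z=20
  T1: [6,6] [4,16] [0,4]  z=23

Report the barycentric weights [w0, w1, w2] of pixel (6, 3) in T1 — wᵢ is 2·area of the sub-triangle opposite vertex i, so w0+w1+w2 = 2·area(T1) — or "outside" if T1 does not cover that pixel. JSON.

T0:
  2·area = 36  (B↔C swapped to make it positive)
  edge (12, 8)→(6, 8): d=(-6,0) right/bottom  bias=-1
  edge (6, 8)→(2, 2): d=(-4,-6) top-left  bias=+0
  edge (2, 2)→(12, 8): d=(10,6) right/bottom  bias=-1
    (1,1)@(3, 3): e=[30,2,4] → █
    (2,1)@(5, 3): e=[30,14,-8] → ·
    (1,2)@(3, 5): e=[18,-6,24] → ·
    (2,2)@(5, 5): e=[18,6,12] → █
    (3,2)@(7, 5): e=[18,18,0] → ·  [on edge]
    (2,3)@(5, 7): e=[6,-2,32] → ·
    (3,3)@(7, 7): e=[6,10,20] → █
    (4,3)@(9, 7): e=[6,22,8] → █
    (5,3)@(11, 7): e=[6,34,-4] → ·
    (3,4)@(7, 9): e=[-6,2,40] → ·
    (4,4)@(9, 9): e=[-6,14,28] → ·
    (8,5)@(17, 11): e=[-18,54,0] → ·  [on edge]
  covered (4 px):
    · · · · · · · · ·
    · █ · · · · · · ·
    · · █ · · · · · ·
    · · · █ █ · · · ·
    · · · · · · · · ·
    · · · · · · · · ·
    · · · · · · · · ·
    · · · · · · · · ·
T1:
  2·area = 64
  edge (6, 6)→(4, 16): d=(-2,10) right/bottom  bias=-1
  edge (4, 16)→(0, 4): d=(-4,-12) top-left  bias=+0
  edge (0, 4)→(6, 6): d=(6,2) right/bottom  bias=-1
    (3,0)@(7, 1): e=[0,96,-32] → ·  [on edge]
    (0,2)@(1, 5): e=[52,8,4] → █
    (1,2)@(3, 5): e=[32,32,0] → ·  [on edge]
    (0,3)@(1, 7): e=[48,0,16] → █  [on edge]
    (1,3)@(3, 7): e=[28,24,12] → █
    (2,3)@(5, 7): e=[8,48,8] → █
    (3,3)@(7, 7): e=[-12,72,4] → ·
    (4,3)@(9, 7): e=[-32,96,0] → ·  [on edge]
    (0,4)@(1, 9): e=[44,-8,28] → ·
    (1,4)@(3, 9): e=[24,16,24] → █
    (3,4)@(7, 9): e=[-16,64,16] → ·
    (7,4)@(15, 9): e=[-96,160,0] → ·  [on edge]
    (2,5)@(5, 11): e=[0,32,32] → ·  [on edge]
    (1,6)@(3, 13): e=[16,0,48] → █  [on edge]
  covered (8 px):
    · · · · · · · · ·
    · · · · · · · · ·
    █ · · · · · · · ·
    █ █ █ · · · · · ·
    · █ █ · · · · · ·
    · █ · · · · · · ·
    · █ · · · · · · ·
    · · · · · · · · ·

Final: "outside"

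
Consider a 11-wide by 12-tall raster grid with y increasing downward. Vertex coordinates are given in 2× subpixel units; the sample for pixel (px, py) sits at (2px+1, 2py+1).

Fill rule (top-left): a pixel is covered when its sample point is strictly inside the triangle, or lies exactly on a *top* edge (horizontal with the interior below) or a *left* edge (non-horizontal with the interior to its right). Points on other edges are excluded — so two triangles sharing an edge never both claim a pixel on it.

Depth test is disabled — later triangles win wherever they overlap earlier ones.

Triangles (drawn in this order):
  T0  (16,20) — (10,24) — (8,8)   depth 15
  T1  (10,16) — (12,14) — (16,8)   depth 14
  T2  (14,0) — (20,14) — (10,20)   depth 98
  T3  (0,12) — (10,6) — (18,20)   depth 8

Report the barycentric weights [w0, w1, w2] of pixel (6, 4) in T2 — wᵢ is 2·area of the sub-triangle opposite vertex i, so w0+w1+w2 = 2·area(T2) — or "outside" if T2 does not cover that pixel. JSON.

T0:
  2·area = 104
  edge (16, 20)→(10, 24): d=(-6,4) right/bottom  bias=-1
  edge (10, 24)→(8, 8): d=(-2,-16) top-left  bias=+0
  edge (8, 8)→(16, 20): d=(8,12) right/bottom  bias=-1
    (4,5)@(9, 11): e=[82,10,12] → █
    (5,5)@(11, 11): e=[74,42,-12] → ·
    (4,6)@(9, 13): e=[70,6,28] → █
    (5,6)@(11, 13): e=[62,38,4] → █
    (6,6)@(13, 13): e=[54,70,-20] → ·
    (4,7)@(9, 15): e=[58,2,44] → █
    (6,7)@(13, 15): e=[42,66,-4] → ·
    (4,8)@(9, 17): e=[46,-2,60] → ·
    (5,8)@(11, 17): e=[38,30,36] → █
    (6,8)@(13, 17): e=[30,62,12] → █
    (7,8)@(15, 17): e=[22,94,-12] → ·
    (5,9)@(11, 19): e=[26,26,52] → █
  covered (13 px):
    · · · · · · · · · · ·
    · · · · · · · · · · ·
    · · · · · · · · · · ·
    · · · · · · · · · · ·
    · · · · · · · · · · ·
    · · · · █ · · · · · ·
    · · · · █ █ · · · · ·
    · · · · █ █ · · · · ·
    · · · · · █ █ · · · ·
    · · · · · █ █ █ · · ·
    · · · · · █ █ · · · ·
    · · · · · █ · · · · ·
T1:
  2·area = 4  (B↔C swapped to make it positive)
  edge (10, 16)→(16, 8): d=(6,-8) top-left  bias=+0
  edge (16, 8)→(12, 14): d=(-4,6) right/bottom  bias=-1
  edge (12, 14)→(10, 16): d=(-2,2) right/bottom  bias=-1
    (10,2)@(21, 5): e=[22,-18,0] → ·  [on edge]
    (9,3)@(19, 7): e=[18,-14,0] → ·  [on edge]
    (8,4)@(17, 9): e=[14,-10,0] → ·  [on edge]
    (7,5)@(15, 11): e=[10,-6,0] → ·  [on edge]
    (6,6)@(13, 13): e=[6,-2,0] → ·  [on edge]
    (5,7)@(11, 15): e=[2,2,0] → ·  [on edge]
    (4,8)@(9, 17): e=[-2,6,0] → ·  [on edge]
    (3,9)@(7, 19): e=[-6,10,0] → ·  [on edge]
    (2,10)@(5, 21): e=[-10,14,0] → ·  [on edge]
    (1,11)@(3, 23): e=[-14,18,0] → ·  [on edge]
  covered (0 px):
    · · · · · · · · · · ·
    · · · · · · · · · · ·
    · · · · · · · · · · ·
    · · · · · · · · · · ·
    · · · · · · · · · · ·
    · · · · · · · · · · ·
    · · · · · · · · · · ·
    · · · · · · · · · · ·
    · · · · · · · · · · ·
    · · · · · · · · · · ·
    · · · · · · · · · · ·
    · · · · · · · · · · ·
T2:
  2·area = 176
  edge (14, 0)→(20, 14): d=(6,14) right/bottom  bias=-1
  edge (20, 14)→(10, 20): d=(-10,6) right/bottom  bias=-1
  edge (10, 20)→(14, 0): d=(4,-20) top-left  bias=+0
    (7,1)@(15, 3): e=[4,140,32] → █
    (8,1)@(17, 3): e=[-24,128,72] → ·
    (6,2)@(13, 5): e=[44,132,0] → █  [on edge]
    (8,2)@(17, 5): e=[-12,108,80] → ·
    (6,3)@(13, 7): e=[56,112,8] → █
    (8,3)@(17, 7): e=[0,88,88] → ·  [on edge]
    (6,4)@(13, 9): e=[68,92,16] → █
    (8,4)@(17, 9): e=[12,68,96] → █
    (9,4)@(19, 9): e=[-16,56,136] → ·
    (6,5)@(13, 11): e=[80,72,24] → █
    (9,5)@(19, 11): e=[-4,36,144] → ·
    (6,6)@(13, 13): e=[92,52,32] → █
    (5,7)@(11, 15): e=[132,44,0] → █  [on edge]
    (7,8)@(15, 17): e=[88,0,88] → ·  [on edge]
    (2,11)@(5, 23): e=[264,0,-88] → ·  [on edge]
  covered (22 px):
    · · · · · · · · · · ·
    · · · · · · · █ · · ·
    · · · · · · █ █ · · ·
    · · · · · · █ █ · · ·
    · · · · · · █ █ █ · ·
    · · · · · · █ █ █ · ·
    · · · · · · █ █ █ █ ·
    · · · · · █ █ █ █ · ·
    · · · · · █ █ · · · ·
    · · · · · █ · · · · ·
    · · · · · · · · · · ·
    · · · · · · · · · · ·
T3:
  2·area = 188
  edge (0, 12)→(10, 6): d=(10,-6) top-left  bias=+0
  edge (10, 6)→(18, 20): d=(8,14) right/bottom  bias=-1
  edge (18, 20)→(0, 12): d=(-18,-8) top-left  bias=+0
    (7,1)@(15, 3): e=[0,-94,282] → ·  [on edge]
    (4,3)@(9, 7): e=[4,22,162] → █
    (5,3)@(11, 7): e=[16,-6,178] → ·
    (2,4)@(5, 9): e=[0,94,94] → █  [on edge]
    (3,4)@(7, 9): e=[12,66,110] → █
    (5,4)@(11, 9): e=[36,10,142] → █
    (6,4)@(13, 9): e=[48,-18,158] → ·
    (1,5)@(3, 11): e=[8,138,42] → █
    (6,5)@(13, 11): e=[68,-2,122] → ·
    (1,6)@(3, 13): e=[28,154,6] → █
    (6,6)@(13, 13): e=[88,14,86] → █
    (7,6)@(15, 13): e=[100,-14,102] → ·
  covered (24 px):
    · · · · · · · · · · ·
    · · · · · · · · · · ·
    · · · · · · · · · · ·
    · · · · █ · · · · · ·
    · · █ █ █ █ · · · · ·
    · █ █ █ █ █ · · · · ·
    · █ █ █ █ █ █ · · · ·
    · · · █ █ █ █ █ · · ·
    · · · · · · █ █ · · ·
    · · · · · · · · █ · ·
    · · · · · · · · · · ·
    · · · · · · · · · · ·

Answer: [92,16,68]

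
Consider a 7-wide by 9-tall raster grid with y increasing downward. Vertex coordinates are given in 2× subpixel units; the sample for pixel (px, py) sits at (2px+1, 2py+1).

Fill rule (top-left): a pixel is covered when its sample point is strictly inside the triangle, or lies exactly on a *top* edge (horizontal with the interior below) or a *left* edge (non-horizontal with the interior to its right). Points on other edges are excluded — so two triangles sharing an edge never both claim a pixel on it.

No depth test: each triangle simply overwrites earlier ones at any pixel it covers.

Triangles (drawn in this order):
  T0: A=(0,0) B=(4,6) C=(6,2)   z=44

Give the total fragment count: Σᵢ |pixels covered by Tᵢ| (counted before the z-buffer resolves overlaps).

T0:
  2·area = 28  (B↔C swapped to make it positive)
  edge (0, 0)→(6, 2): d=(6,2) right/bottom  bias=-1
  edge (6, 2)→(4, 6): d=(-2,4) right/bottom  bias=-1
  edge (4, 6)→(0, 0): d=(-4,-6) top-left  bias=+0
    (0,0)@(1, 1): e=[4,22,2] → X
    (1,0)@(3, 1): e=[0,14,14] → .  [on edge]
    (0,1)@(1, 3): e=[16,18,-6] → .
    (1,1)@(3, 3): e=[12,10,6] → X
    (2,1)@(5, 3): e=[8,2,18] → X
    (3,1)@(7, 3): e=[4,-6,30] → .
    (4,1)@(9, 3): e=[0,-14,42] → .  [on edge]
    (1,2)@(3, 5): e=[24,6,-2] → .
    (2,2)@(5, 5): e=[20,-2,10] → .
  covered (3 px):
    X . . . . . .
    . X X . . . .
    . . . . . . .
    . . . . . . .
    . . . . . . .
    . . . . . . .
    . . . . . . .
    . . . . . . .
    . . . . . . .

Result: 3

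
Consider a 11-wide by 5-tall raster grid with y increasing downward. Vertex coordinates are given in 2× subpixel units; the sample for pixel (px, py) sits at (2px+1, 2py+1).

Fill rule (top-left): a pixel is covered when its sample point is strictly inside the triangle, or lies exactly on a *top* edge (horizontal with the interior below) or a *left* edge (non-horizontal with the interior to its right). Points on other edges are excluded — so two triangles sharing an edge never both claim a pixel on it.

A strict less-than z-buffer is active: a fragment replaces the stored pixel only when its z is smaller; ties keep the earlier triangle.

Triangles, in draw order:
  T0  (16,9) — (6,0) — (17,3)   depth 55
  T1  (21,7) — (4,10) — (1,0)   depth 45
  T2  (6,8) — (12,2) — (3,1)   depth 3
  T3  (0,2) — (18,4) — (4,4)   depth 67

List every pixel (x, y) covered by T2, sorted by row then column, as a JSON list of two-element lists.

T0:
  2·area = 69
  edge (16, 9)→(6, 0): d=(-10,-9) top-left  bias=+0
  edge (6, 0)→(17, 3): d=(11,3) right/bottom  bias=-1
  edge (17, 3)→(16, 9): d=(-1,6) right/bottom  bias=-1
    (4,0)@(9, 1): e=[17,2,50] → #
    (5,0)@(11, 1): e=[35,-4,38] → ·
    (4,1)@(9, 3): e=[-3,24,48] → ·
    (5,1)@(11, 3): e=[15,18,36] → #
    (6,1)@(13, 3): e=[33,12,24] → #
    (7,1)@(15, 3): e=[51,6,12] → #
    (8,1)@(17, 3): e=[69,0,0] → ·  [on edge]
    (5,2)@(11, 5): e=[-5,40,34] → ·
    (6,2)@(13, 5): e=[13,34,22] → #
    (8,2)@(17, 5): e=[49,22,-2] → ·
    (6,3)@(13, 7): e=[-7,56,20] → ·
    (7,3)@(15, 7): e=[11,50,8] → #
  covered (7 px):
    · · · · # · · · · · ·
    · · · · · # # # · · ·
    · · · · · · # # · · ·
    · · · · · · · # · · ·
    · · · · · · · · · · ·
T1:
  2·area = 179
  edge (21, 7)→(4, 10): d=(-17,3) right/bottom  bias=-1
  edge (4, 10)→(1, 0): d=(-3,-10) top-left  bias=+0
  edge (1, 0)→(21, 7): d=(20,7) right/bottom  bias=-1
    (1,0)@(3, 1): e=[156,17,6] → #
    (2,0)@(5, 1): e=[150,37,-8] → ·
    (1,1)@(3, 3): e=[122,11,46] → #
    (2,1)@(5, 3): e=[116,31,32] → #
    (3,1)@(7, 3): e=[110,51,18] → #
    (4,1)@(9, 3): e=[104,71,4] → #
    (5,1)@(11, 3): e=[98,91,-10] → ·
    (1,2)@(3, 5): e=[88,5,86] → #
    (5,2)@(11, 5): e=[64,85,30] → #
    (6,2)@(13, 5): e=[58,105,16] → #
    (7,2)@(15, 5): e=[52,125,2] → #
    (8,2)@(17, 5): e=[46,145,-12] → ·
    (10,3)@(21, 7): e=[0,179,0] → ·  [on edge]
  covered (23 px):
    · # · · · · · · · · ·
    · # # # # · · · · · ·
    · # # # # # # # · · ·
    · · # # # # # # # # ·
    · · # # # · · · · · ·
T2:
  2·area = 60  (B↔C swapped to make it positive)
  edge (6, 8)→(3, 1): d=(-3,-7) top-left  bias=+0
  edge (3, 1)→(12, 2): d=(9,1) right/bottom  bias=-1
  edge (12, 2)→(6, 8): d=(-6,6) right/bottom  bias=-1
    (1,0)@(3, 1): e=[0,0,60] → ·  [on edge]
    (6,0)@(13, 1): e=[70,-10,0] → ·  [on edge]
    (2,1)@(5, 3): e=[8,16,36] → #
    (3,1)@(7, 3): e=[22,14,24] → #
    (4,1)@(9, 3): e=[36,12,12] → #
    (5,1)@(11, 3): e=[50,10,0] → ·  [on edge]
    (10,1)@(21, 3): e=[120,0,-60] → ·  [on edge]
    (2,2)@(5, 5): e=[2,34,24] → #
    (4,2)@(9, 5): e=[30,30,0] → ·  [on edge]
    (2,3)@(5, 7): e=[-4,52,12] → ·
    (3,3)@(7, 7): e=[10,50,0] → ·  [on edge]
    (2,4)@(5, 9): e=[-10,70,0] → ·  [on edge]
  covered (5 px):
    · · · · · · · · · · ·
    · · # # # · · · · · ·
    · · # # · · · · · · ·
    · · · · · · · · · · ·
    · · · · · · · · · · ·
T3:
  2·area = 28
  edge (0, 2)→(18, 4): d=(18,2) right/bottom  bias=-1
  edge (18, 4)→(4, 4): d=(-14,0) right/bottom  bias=-1
  edge (4, 4)→(0, 2): d=(-4,-2) top-left  bias=+0
    (1,1)@(3, 3): e=[12,14,2] → #
    (2,1)@(5, 3): e=[8,14,6] → #
    (3,1)@(7, 3): e=[4,14,10] → #
    (4,1)@(9, 3): e=[0,14,14] → ·  [on edge]
    (1,2)@(3, 5): e=[48,-14,-6] → ·
    (2,2)@(5, 5): e=[44,-14,-2] → ·
    (3,2)@(7, 5): e=[40,-14,2] → ·
  covered (3 px):
    · · · · · · · · · · ·
    · # # # · · · · · · ·
    · · · · · · · · · · ·
    · · · · · · · · · · ·
    · · · · · · · · · · ·

Answer: [[2,1],[3,1],[4,1],[2,2],[3,2]]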